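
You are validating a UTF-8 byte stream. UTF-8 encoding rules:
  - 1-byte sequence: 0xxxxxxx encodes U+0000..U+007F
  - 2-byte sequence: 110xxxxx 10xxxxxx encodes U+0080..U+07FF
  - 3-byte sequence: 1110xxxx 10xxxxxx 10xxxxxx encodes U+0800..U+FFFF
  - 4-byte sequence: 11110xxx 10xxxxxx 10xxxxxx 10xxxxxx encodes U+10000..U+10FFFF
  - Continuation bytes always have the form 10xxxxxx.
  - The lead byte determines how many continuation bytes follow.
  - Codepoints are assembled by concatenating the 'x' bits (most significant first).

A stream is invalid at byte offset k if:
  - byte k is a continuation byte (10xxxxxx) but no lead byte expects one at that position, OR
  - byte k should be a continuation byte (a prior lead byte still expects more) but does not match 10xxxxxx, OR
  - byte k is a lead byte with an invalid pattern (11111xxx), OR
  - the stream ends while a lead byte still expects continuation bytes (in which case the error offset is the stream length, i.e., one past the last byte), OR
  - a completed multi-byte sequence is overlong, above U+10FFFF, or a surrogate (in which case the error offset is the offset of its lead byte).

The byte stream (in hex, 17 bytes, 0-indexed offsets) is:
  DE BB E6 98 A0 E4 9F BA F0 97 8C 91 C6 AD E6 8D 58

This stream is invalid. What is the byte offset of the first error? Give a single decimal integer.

Answer: 16

Derivation:
Byte[0]=DE: 2-byte lead, need 1 cont bytes. acc=0x1E
Byte[1]=BB: continuation. acc=(acc<<6)|0x3B=0x7BB
Completed: cp=U+07BB (starts at byte 0)
Byte[2]=E6: 3-byte lead, need 2 cont bytes. acc=0x6
Byte[3]=98: continuation. acc=(acc<<6)|0x18=0x198
Byte[4]=A0: continuation. acc=(acc<<6)|0x20=0x6620
Completed: cp=U+6620 (starts at byte 2)
Byte[5]=E4: 3-byte lead, need 2 cont bytes. acc=0x4
Byte[6]=9F: continuation. acc=(acc<<6)|0x1F=0x11F
Byte[7]=BA: continuation. acc=(acc<<6)|0x3A=0x47FA
Completed: cp=U+47FA (starts at byte 5)
Byte[8]=F0: 4-byte lead, need 3 cont bytes. acc=0x0
Byte[9]=97: continuation. acc=(acc<<6)|0x17=0x17
Byte[10]=8C: continuation. acc=(acc<<6)|0x0C=0x5CC
Byte[11]=91: continuation. acc=(acc<<6)|0x11=0x17311
Completed: cp=U+17311 (starts at byte 8)
Byte[12]=C6: 2-byte lead, need 1 cont bytes. acc=0x6
Byte[13]=AD: continuation. acc=(acc<<6)|0x2D=0x1AD
Completed: cp=U+01AD (starts at byte 12)
Byte[14]=E6: 3-byte lead, need 2 cont bytes. acc=0x6
Byte[15]=8D: continuation. acc=(acc<<6)|0x0D=0x18D
Byte[16]=58: expected 10xxxxxx continuation. INVALID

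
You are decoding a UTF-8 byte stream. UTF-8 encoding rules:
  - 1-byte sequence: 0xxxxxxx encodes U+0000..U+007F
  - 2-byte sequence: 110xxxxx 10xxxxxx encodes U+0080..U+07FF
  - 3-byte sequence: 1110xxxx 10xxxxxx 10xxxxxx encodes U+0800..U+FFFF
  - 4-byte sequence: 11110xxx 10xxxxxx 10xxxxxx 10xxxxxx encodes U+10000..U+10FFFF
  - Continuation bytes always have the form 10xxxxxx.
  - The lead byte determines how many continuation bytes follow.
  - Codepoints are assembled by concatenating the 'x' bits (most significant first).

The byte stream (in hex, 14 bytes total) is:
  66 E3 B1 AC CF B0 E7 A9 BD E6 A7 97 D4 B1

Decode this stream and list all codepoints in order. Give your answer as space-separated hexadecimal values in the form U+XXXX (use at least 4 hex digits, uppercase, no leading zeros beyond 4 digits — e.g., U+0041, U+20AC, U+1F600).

Byte[0]=66: 1-byte ASCII. cp=U+0066
Byte[1]=E3: 3-byte lead, need 2 cont bytes. acc=0x3
Byte[2]=B1: continuation. acc=(acc<<6)|0x31=0xF1
Byte[3]=AC: continuation. acc=(acc<<6)|0x2C=0x3C6C
Completed: cp=U+3C6C (starts at byte 1)
Byte[4]=CF: 2-byte lead, need 1 cont bytes. acc=0xF
Byte[5]=B0: continuation. acc=(acc<<6)|0x30=0x3F0
Completed: cp=U+03F0 (starts at byte 4)
Byte[6]=E7: 3-byte lead, need 2 cont bytes. acc=0x7
Byte[7]=A9: continuation. acc=(acc<<6)|0x29=0x1E9
Byte[8]=BD: continuation. acc=(acc<<6)|0x3D=0x7A7D
Completed: cp=U+7A7D (starts at byte 6)
Byte[9]=E6: 3-byte lead, need 2 cont bytes. acc=0x6
Byte[10]=A7: continuation. acc=(acc<<6)|0x27=0x1A7
Byte[11]=97: continuation. acc=(acc<<6)|0x17=0x69D7
Completed: cp=U+69D7 (starts at byte 9)
Byte[12]=D4: 2-byte lead, need 1 cont bytes. acc=0x14
Byte[13]=B1: continuation. acc=(acc<<6)|0x31=0x531
Completed: cp=U+0531 (starts at byte 12)

Answer: U+0066 U+3C6C U+03F0 U+7A7D U+69D7 U+0531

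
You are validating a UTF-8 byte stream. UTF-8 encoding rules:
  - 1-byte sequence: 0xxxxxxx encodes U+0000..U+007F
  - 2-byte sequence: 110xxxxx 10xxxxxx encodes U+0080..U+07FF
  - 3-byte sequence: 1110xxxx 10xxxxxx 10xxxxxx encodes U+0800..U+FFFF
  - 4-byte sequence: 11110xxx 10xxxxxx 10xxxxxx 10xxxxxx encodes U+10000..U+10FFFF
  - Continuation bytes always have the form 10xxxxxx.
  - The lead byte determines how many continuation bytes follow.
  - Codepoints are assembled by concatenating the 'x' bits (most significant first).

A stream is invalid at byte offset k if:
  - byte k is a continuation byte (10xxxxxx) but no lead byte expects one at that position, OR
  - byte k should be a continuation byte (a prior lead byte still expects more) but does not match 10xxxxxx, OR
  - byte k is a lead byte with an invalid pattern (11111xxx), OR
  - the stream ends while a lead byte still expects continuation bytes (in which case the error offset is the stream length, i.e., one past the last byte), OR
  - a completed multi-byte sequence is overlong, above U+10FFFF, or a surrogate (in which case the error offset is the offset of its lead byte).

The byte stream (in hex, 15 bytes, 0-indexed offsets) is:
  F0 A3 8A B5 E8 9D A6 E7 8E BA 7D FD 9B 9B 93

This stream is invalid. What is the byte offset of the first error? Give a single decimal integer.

Answer: 11

Derivation:
Byte[0]=F0: 4-byte lead, need 3 cont bytes. acc=0x0
Byte[1]=A3: continuation. acc=(acc<<6)|0x23=0x23
Byte[2]=8A: continuation. acc=(acc<<6)|0x0A=0x8CA
Byte[3]=B5: continuation. acc=(acc<<6)|0x35=0x232B5
Completed: cp=U+232B5 (starts at byte 0)
Byte[4]=E8: 3-byte lead, need 2 cont bytes. acc=0x8
Byte[5]=9D: continuation. acc=(acc<<6)|0x1D=0x21D
Byte[6]=A6: continuation. acc=(acc<<6)|0x26=0x8766
Completed: cp=U+8766 (starts at byte 4)
Byte[7]=E7: 3-byte lead, need 2 cont bytes. acc=0x7
Byte[8]=8E: continuation. acc=(acc<<6)|0x0E=0x1CE
Byte[9]=BA: continuation. acc=(acc<<6)|0x3A=0x73BA
Completed: cp=U+73BA (starts at byte 7)
Byte[10]=7D: 1-byte ASCII. cp=U+007D
Byte[11]=FD: INVALID lead byte (not 0xxx/110x/1110/11110)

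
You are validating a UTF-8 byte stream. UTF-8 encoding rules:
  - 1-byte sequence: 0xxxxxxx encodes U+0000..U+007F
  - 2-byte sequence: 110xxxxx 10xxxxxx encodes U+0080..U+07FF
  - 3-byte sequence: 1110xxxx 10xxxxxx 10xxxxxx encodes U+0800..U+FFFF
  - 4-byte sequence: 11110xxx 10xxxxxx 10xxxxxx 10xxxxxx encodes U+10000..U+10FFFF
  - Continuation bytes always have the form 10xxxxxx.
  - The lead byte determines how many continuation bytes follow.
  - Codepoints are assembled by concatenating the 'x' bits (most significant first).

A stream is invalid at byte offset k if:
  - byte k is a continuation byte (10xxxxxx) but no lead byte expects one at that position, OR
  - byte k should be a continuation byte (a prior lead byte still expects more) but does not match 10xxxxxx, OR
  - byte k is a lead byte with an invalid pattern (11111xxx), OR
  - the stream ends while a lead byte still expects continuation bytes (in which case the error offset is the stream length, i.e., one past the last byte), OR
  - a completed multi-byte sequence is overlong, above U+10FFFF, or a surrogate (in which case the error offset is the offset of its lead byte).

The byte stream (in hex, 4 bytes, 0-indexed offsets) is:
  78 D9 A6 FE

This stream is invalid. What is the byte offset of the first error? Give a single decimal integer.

Byte[0]=78: 1-byte ASCII. cp=U+0078
Byte[1]=D9: 2-byte lead, need 1 cont bytes. acc=0x19
Byte[2]=A6: continuation. acc=(acc<<6)|0x26=0x666
Completed: cp=U+0666 (starts at byte 1)
Byte[3]=FE: INVALID lead byte (not 0xxx/110x/1110/11110)

Answer: 3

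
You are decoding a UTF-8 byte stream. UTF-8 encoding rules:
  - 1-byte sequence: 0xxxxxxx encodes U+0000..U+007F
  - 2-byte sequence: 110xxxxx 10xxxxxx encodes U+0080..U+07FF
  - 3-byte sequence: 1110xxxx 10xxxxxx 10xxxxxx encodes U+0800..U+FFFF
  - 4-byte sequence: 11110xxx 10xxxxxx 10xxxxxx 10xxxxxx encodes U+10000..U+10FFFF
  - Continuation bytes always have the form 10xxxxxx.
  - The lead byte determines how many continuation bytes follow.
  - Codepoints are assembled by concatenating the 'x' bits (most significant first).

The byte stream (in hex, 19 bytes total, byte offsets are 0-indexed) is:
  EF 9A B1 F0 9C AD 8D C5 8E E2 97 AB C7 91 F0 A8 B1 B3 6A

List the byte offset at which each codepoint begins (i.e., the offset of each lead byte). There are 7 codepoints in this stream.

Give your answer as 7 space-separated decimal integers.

Byte[0]=EF: 3-byte lead, need 2 cont bytes. acc=0xF
Byte[1]=9A: continuation. acc=(acc<<6)|0x1A=0x3DA
Byte[2]=B1: continuation. acc=(acc<<6)|0x31=0xF6B1
Completed: cp=U+F6B1 (starts at byte 0)
Byte[3]=F0: 4-byte lead, need 3 cont bytes. acc=0x0
Byte[4]=9C: continuation. acc=(acc<<6)|0x1C=0x1C
Byte[5]=AD: continuation. acc=(acc<<6)|0x2D=0x72D
Byte[6]=8D: continuation. acc=(acc<<6)|0x0D=0x1CB4D
Completed: cp=U+1CB4D (starts at byte 3)
Byte[7]=C5: 2-byte lead, need 1 cont bytes. acc=0x5
Byte[8]=8E: continuation. acc=(acc<<6)|0x0E=0x14E
Completed: cp=U+014E (starts at byte 7)
Byte[9]=E2: 3-byte lead, need 2 cont bytes. acc=0x2
Byte[10]=97: continuation. acc=(acc<<6)|0x17=0x97
Byte[11]=AB: continuation. acc=(acc<<6)|0x2B=0x25EB
Completed: cp=U+25EB (starts at byte 9)
Byte[12]=C7: 2-byte lead, need 1 cont bytes. acc=0x7
Byte[13]=91: continuation. acc=(acc<<6)|0x11=0x1D1
Completed: cp=U+01D1 (starts at byte 12)
Byte[14]=F0: 4-byte lead, need 3 cont bytes. acc=0x0
Byte[15]=A8: continuation. acc=(acc<<6)|0x28=0x28
Byte[16]=B1: continuation. acc=(acc<<6)|0x31=0xA31
Byte[17]=B3: continuation. acc=(acc<<6)|0x33=0x28C73
Completed: cp=U+28C73 (starts at byte 14)
Byte[18]=6A: 1-byte ASCII. cp=U+006A

Answer: 0 3 7 9 12 14 18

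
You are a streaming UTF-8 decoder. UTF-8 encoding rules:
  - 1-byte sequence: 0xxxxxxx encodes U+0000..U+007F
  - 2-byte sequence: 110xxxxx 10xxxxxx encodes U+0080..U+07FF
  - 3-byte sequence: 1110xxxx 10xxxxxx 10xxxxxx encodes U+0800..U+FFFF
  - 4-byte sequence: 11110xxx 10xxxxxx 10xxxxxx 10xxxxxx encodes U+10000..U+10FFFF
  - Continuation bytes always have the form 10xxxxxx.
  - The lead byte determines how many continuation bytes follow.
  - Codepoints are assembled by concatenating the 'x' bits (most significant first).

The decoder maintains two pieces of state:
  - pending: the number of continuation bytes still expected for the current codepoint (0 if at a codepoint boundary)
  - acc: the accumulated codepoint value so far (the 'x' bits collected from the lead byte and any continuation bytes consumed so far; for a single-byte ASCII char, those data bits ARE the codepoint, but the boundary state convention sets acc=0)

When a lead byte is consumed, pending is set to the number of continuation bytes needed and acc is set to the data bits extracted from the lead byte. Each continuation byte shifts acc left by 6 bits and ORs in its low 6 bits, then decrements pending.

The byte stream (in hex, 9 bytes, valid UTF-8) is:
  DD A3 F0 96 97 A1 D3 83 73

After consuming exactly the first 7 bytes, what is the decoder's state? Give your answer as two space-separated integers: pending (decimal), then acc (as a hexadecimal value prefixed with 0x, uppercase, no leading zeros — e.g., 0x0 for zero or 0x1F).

Byte[0]=DD: 2-byte lead. pending=1, acc=0x1D
Byte[1]=A3: continuation. acc=(acc<<6)|0x23=0x763, pending=0
Byte[2]=F0: 4-byte lead. pending=3, acc=0x0
Byte[3]=96: continuation. acc=(acc<<6)|0x16=0x16, pending=2
Byte[4]=97: continuation. acc=(acc<<6)|0x17=0x597, pending=1
Byte[5]=A1: continuation. acc=(acc<<6)|0x21=0x165E1, pending=0
Byte[6]=D3: 2-byte lead. pending=1, acc=0x13

Answer: 1 0x13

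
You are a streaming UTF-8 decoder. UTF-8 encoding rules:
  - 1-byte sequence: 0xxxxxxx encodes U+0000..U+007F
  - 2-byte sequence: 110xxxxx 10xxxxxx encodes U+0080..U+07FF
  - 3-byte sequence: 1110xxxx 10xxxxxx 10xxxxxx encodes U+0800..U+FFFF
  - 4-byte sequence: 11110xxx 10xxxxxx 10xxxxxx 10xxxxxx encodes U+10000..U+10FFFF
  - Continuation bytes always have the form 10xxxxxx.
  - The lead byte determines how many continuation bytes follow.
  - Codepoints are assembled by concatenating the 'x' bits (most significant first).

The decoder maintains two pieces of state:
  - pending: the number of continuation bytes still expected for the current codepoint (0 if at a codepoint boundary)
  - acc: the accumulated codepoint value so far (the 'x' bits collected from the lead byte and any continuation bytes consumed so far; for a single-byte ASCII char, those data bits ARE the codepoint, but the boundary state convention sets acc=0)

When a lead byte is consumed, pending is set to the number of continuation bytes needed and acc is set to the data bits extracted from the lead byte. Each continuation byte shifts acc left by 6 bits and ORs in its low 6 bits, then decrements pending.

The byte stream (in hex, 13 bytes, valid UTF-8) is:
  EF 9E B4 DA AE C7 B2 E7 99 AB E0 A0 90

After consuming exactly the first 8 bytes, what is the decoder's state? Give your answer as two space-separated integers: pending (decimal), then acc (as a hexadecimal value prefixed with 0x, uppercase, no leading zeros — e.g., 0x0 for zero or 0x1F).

Byte[0]=EF: 3-byte lead. pending=2, acc=0xF
Byte[1]=9E: continuation. acc=(acc<<6)|0x1E=0x3DE, pending=1
Byte[2]=B4: continuation. acc=(acc<<6)|0x34=0xF7B4, pending=0
Byte[3]=DA: 2-byte lead. pending=1, acc=0x1A
Byte[4]=AE: continuation. acc=(acc<<6)|0x2E=0x6AE, pending=0
Byte[5]=C7: 2-byte lead. pending=1, acc=0x7
Byte[6]=B2: continuation. acc=(acc<<6)|0x32=0x1F2, pending=0
Byte[7]=E7: 3-byte lead. pending=2, acc=0x7

Answer: 2 0x7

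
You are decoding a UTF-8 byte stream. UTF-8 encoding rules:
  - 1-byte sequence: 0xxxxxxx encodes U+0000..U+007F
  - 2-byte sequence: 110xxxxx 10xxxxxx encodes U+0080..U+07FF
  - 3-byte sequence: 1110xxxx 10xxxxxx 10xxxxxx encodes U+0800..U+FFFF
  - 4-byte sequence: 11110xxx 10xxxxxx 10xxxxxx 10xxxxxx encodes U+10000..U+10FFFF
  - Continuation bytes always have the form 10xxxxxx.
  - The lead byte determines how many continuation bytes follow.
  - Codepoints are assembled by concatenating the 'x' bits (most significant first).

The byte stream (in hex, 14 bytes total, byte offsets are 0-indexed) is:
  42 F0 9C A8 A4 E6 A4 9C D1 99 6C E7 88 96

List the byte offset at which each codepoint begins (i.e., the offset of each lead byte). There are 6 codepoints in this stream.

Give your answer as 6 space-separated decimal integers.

Answer: 0 1 5 8 10 11

Derivation:
Byte[0]=42: 1-byte ASCII. cp=U+0042
Byte[1]=F0: 4-byte lead, need 3 cont bytes. acc=0x0
Byte[2]=9C: continuation. acc=(acc<<6)|0x1C=0x1C
Byte[3]=A8: continuation. acc=(acc<<6)|0x28=0x728
Byte[4]=A4: continuation. acc=(acc<<6)|0x24=0x1CA24
Completed: cp=U+1CA24 (starts at byte 1)
Byte[5]=E6: 3-byte lead, need 2 cont bytes. acc=0x6
Byte[6]=A4: continuation. acc=(acc<<6)|0x24=0x1A4
Byte[7]=9C: continuation. acc=(acc<<6)|0x1C=0x691C
Completed: cp=U+691C (starts at byte 5)
Byte[8]=D1: 2-byte lead, need 1 cont bytes. acc=0x11
Byte[9]=99: continuation. acc=(acc<<6)|0x19=0x459
Completed: cp=U+0459 (starts at byte 8)
Byte[10]=6C: 1-byte ASCII. cp=U+006C
Byte[11]=E7: 3-byte lead, need 2 cont bytes. acc=0x7
Byte[12]=88: continuation. acc=(acc<<6)|0x08=0x1C8
Byte[13]=96: continuation. acc=(acc<<6)|0x16=0x7216
Completed: cp=U+7216 (starts at byte 11)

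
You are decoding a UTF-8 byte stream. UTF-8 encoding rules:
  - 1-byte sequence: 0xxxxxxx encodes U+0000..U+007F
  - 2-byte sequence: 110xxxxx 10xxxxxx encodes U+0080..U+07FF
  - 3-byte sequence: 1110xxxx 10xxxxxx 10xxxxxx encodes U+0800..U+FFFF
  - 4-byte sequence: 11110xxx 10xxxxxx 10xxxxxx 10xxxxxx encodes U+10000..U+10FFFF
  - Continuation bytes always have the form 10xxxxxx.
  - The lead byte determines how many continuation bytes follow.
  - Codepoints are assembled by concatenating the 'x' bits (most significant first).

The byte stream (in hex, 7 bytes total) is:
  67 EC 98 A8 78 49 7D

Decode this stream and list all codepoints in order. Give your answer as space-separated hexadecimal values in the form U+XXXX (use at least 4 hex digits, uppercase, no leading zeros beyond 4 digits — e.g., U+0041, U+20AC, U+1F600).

Byte[0]=67: 1-byte ASCII. cp=U+0067
Byte[1]=EC: 3-byte lead, need 2 cont bytes. acc=0xC
Byte[2]=98: continuation. acc=(acc<<6)|0x18=0x318
Byte[3]=A8: continuation. acc=(acc<<6)|0x28=0xC628
Completed: cp=U+C628 (starts at byte 1)
Byte[4]=78: 1-byte ASCII. cp=U+0078
Byte[5]=49: 1-byte ASCII. cp=U+0049
Byte[6]=7D: 1-byte ASCII. cp=U+007D

Answer: U+0067 U+C628 U+0078 U+0049 U+007D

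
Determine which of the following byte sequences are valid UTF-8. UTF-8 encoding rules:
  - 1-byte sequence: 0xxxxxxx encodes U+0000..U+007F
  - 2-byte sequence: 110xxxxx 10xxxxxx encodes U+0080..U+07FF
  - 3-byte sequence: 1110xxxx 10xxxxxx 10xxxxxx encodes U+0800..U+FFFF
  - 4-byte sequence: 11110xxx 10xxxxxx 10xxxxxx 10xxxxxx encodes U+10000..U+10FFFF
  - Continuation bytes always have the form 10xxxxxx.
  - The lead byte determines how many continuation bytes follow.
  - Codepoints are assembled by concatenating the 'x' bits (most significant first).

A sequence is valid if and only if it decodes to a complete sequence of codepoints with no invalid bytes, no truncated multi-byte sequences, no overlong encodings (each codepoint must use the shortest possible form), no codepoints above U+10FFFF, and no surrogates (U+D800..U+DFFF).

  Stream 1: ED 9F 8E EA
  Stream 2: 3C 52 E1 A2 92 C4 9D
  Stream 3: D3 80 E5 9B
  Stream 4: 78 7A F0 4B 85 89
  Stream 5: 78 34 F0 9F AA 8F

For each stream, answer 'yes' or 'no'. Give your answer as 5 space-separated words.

Stream 1: error at byte offset 4. INVALID
Stream 2: decodes cleanly. VALID
Stream 3: error at byte offset 4. INVALID
Stream 4: error at byte offset 3. INVALID
Stream 5: decodes cleanly. VALID

Answer: no yes no no yes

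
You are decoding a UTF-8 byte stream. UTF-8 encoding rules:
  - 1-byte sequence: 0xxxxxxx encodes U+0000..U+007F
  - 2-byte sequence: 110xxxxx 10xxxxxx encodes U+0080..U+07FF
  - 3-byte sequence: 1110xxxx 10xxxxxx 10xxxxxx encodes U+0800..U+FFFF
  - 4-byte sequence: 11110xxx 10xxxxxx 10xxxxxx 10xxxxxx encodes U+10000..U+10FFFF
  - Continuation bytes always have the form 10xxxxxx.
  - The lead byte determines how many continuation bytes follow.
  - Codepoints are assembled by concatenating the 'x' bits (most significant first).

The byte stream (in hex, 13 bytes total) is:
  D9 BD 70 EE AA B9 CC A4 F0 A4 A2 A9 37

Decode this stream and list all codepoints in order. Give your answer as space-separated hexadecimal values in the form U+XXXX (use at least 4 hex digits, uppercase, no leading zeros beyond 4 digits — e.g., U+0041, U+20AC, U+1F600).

Answer: U+067D U+0070 U+EAB9 U+0324 U+248A9 U+0037

Derivation:
Byte[0]=D9: 2-byte lead, need 1 cont bytes. acc=0x19
Byte[1]=BD: continuation. acc=(acc<<6)|0x3D=0x67D
Completed: cp=U+067D (starts at byte 0)
Byte[2]=70: 1-byte ASCII. cp=U+0070
Byte[3]=EE: 3-byte lead, need 2 cont bytes. acc=0xE
Byte[4]=AA: continuation. acc=(acc<<6)|0x2A=0x3AA
Byte[5]=B9: continuation. acc=(acc<<6)|0x39=0xEAB9
Completed: cp=U+EAB9 (starts at byte 3)
Byte[6]=CC: 2-byte lead, need 1 cont bytes. acc=0xC
Byte[7]=A4: continuation. acc=(acc<<6)|0x24=0x324
Completed: cp=U+0324 (starts at byte 6)
Byte[8]=F0: 4-byte lead, need 3 cont bytes. acc=0x0
Byte[9]=A4: continuation. acc=(acc<<6)|0x24=0x24
Byte[10]=A2: continuation. acc=(acc<<6)|0x22=0x922
Byte[11]=A9: continuation. acc=(acc<<6)|0x29=0x248A9
Completed: cp=U+248A9 (starts at byte 8)
Byte[12]=37: 1-byte ASCII. cp=U+0037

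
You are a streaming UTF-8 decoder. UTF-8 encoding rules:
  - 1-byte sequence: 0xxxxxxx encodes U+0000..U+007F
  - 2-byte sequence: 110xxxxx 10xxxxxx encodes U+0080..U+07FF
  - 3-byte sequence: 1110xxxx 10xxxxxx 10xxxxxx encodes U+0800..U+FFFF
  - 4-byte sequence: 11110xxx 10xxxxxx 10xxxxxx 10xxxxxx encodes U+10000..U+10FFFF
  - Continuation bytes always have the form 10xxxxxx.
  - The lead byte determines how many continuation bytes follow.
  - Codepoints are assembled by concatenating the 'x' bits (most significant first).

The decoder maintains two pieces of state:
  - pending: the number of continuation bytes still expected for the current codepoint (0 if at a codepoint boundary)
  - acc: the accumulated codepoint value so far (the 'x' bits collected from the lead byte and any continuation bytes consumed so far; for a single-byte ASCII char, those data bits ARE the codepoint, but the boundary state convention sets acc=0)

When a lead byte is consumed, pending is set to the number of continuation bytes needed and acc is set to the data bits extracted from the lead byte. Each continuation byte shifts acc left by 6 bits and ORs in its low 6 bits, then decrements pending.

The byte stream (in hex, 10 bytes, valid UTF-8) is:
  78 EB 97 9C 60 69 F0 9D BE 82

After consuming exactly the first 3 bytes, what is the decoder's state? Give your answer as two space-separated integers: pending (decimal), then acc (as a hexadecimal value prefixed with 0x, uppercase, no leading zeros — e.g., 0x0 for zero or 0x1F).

Byte[0]=78: 1-byte. pending=0, acc=0x0
Byte[1]=EB: 3-byte lead. pending=2, acc=0xB
Byte[2]=97: continuation. acc=(acc<<6)|0x17=0x2D7, pending=1

Answer: 1 0x2D7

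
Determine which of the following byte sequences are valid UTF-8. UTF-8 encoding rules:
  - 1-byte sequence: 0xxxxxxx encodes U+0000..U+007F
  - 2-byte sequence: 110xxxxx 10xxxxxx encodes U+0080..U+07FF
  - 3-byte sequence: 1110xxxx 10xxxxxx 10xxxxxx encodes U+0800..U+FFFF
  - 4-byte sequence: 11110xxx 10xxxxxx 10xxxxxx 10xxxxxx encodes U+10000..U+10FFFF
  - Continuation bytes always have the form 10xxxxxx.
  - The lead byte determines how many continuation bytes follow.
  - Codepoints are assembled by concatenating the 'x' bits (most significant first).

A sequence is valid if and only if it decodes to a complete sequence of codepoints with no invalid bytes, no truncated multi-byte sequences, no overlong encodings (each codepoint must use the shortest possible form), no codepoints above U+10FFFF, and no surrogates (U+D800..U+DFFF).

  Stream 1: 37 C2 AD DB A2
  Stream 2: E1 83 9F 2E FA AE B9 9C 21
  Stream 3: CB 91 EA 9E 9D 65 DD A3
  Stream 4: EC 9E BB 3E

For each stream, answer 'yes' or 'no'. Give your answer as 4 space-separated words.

Stream 1: decodes cleanly. VALID
Stream 2: error at byte offset 4. INVALID
Stream 3: decodes cleanly. VALID
Stream 4: decodes cleanly. VALID

Answer: yes no yes yes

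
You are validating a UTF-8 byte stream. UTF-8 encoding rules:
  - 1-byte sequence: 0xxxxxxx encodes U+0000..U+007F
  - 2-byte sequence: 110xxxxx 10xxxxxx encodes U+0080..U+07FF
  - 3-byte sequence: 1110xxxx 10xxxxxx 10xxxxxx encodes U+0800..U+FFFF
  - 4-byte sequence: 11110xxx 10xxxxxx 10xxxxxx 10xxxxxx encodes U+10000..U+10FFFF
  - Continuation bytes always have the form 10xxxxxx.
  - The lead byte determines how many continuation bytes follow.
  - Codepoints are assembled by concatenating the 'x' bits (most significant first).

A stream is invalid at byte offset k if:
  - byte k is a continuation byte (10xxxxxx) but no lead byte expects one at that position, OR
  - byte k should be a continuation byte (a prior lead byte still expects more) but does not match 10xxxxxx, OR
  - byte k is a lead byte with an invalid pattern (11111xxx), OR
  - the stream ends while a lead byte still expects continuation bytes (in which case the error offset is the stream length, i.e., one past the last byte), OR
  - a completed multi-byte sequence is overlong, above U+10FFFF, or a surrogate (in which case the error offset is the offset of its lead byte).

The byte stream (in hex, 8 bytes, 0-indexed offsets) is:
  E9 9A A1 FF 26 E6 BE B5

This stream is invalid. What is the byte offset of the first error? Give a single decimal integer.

Answer: 3

Derivation:
Byte[0]=E9: 3-byte lead, need 2 cont bytes. acc=0x9
Byte[1]=9A: continuation. acc=(acc<<6)|0x1A=0x25A
Byte[2]=A1: continuation. acc=(acc<<6)|0x21=0x96A1
Completed: cp=U+96A1 (starts at byte 0)
Byte[3]=FF: INVALID lead byte (not 0xxx/110x/1110/11110)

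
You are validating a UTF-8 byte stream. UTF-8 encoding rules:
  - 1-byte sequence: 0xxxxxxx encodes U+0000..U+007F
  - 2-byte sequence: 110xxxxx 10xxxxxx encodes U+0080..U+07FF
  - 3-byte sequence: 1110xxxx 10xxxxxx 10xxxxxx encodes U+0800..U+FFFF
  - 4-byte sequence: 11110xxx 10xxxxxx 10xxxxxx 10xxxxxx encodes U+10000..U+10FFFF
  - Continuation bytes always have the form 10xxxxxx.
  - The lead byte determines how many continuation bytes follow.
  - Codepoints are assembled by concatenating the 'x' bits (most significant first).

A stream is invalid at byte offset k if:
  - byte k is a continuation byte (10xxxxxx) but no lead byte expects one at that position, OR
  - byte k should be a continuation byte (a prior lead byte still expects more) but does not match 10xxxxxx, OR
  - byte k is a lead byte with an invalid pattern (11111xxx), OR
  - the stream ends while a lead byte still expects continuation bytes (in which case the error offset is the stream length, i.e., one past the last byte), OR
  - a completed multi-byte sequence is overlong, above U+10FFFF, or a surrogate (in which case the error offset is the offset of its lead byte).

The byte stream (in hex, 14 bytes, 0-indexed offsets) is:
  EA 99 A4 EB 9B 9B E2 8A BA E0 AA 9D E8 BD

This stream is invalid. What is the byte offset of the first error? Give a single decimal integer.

Answer: 14

Derivation:
Byte[0]=EA: 3-byte lead, need 2 cont bytes. acc=0xA
Byte[1]=99: continuation. acc=(acc<<6)|0x19=0x299
Byte[2]=A4: continuation. acc=(acc<<6)|0x24=0xA664
Completed: cp=U+A664 (starts at byte 0)
Byte[3]=EB: 3-byte lead, need 2 cont bytes. acc=0xB
Byte[4]=9B: continuation. acc=(acc<<6)|0x1B=0x2DB
Byte[5]=9B: continuation. acc=(acc<<6)|0x1B=0xB6DB
Completed: cp=U+B6DB (starts at byte 3)
Byte[6]=E2: 3-byte lead, need 2 cont bytes. acc=0x2
Byte[7]=8A: continuation. acc=(acc<<6)|0x0A=0x8A
Byte[8]=BA: continuation. acc=(acc<<6)|0x3A=0x22BA
Completed: cp=U+22BA (starts at byte 6)
Byte[9]=E0: 3-byte lead, need 2 cont bytes. acc=0x0
Byte[10]=AA: continuation. acc=(acc<<6)|0x2A=0x2A
Byte[11]=9D: continuation. acc=(acc<<6)|0x1D=0xA9D
Completed: cp=U+0A9D (starts at byte 9)
Byte[12]=E8: 3-byte lead, need 2 cont bytes. acc=0x8
Byte[13]=BD: continuation. acc=(acc<<6)|0x3D=0x23D
Byte[14]: stream ended, expected continuation. INVALID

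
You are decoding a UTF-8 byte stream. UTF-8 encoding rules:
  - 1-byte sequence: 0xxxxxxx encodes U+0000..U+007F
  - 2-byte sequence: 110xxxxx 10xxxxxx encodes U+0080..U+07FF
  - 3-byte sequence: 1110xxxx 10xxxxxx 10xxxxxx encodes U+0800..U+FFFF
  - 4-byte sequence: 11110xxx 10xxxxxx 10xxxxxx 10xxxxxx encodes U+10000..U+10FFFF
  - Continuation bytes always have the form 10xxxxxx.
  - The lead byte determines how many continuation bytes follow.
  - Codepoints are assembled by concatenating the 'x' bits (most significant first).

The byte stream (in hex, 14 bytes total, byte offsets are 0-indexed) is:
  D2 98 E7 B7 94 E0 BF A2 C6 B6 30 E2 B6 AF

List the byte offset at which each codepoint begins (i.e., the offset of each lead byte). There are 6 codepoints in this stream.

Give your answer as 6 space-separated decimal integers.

Answer: 0 2 5 8 10 11

Derivation:
Byte[0]=D2: 2-byte lead, need 1 cont bytes. acc=0x12
Byte[1]=98: continuation. acc=(acc<<6)|0x18=0x498
Completed: cp=U+0498 (starts at byte 0)
Byte[2]=E7: 3-byte lead, need 2 cont bytes. acc=0x7
Byte[3]=B7: continuation. acc=(acc<<6)|0x37=0x1F7
Byte[4]=94: continuation. acc=(acc<<6)|0x14=0x7DD4
Completed: cp=U+7DD4 (starts at byte 2)
Byte[5]=E0: 3-byte lead, need 2 cont bytes. acc=0x0
Byte[6]=BF: continuation. acc=(acc<<6)|0x3F=0x3F
Byte[7]=A2: continuation. acc=(acc<<6)|0x22=0xFE2
Completed: cp=U+0FE2 (starts at byte 5)
Byte[8]=C6: 2-byte lead, need 1 cont bytes. acc=0x6
Byte[9]=B6: continuation. acc=(acc<<6)|0x36=0x1B6
Completed: cp=U+01B6 (starts at byte 8)
Byte[10]=30: 1-byte ASCII. cp=U+0030
Byte[11]=E2: 3-byte lead, need 2 cont bytes. acc=0x2
Byte[12]=B6: continuation. acc=(acc<<6)|0x36=0xB6
Byte[13]=AF: continuation. acc=(acc<<6)|0x2F=0x2DAF
Completed: cp=U+2DAF (starts at byte 11)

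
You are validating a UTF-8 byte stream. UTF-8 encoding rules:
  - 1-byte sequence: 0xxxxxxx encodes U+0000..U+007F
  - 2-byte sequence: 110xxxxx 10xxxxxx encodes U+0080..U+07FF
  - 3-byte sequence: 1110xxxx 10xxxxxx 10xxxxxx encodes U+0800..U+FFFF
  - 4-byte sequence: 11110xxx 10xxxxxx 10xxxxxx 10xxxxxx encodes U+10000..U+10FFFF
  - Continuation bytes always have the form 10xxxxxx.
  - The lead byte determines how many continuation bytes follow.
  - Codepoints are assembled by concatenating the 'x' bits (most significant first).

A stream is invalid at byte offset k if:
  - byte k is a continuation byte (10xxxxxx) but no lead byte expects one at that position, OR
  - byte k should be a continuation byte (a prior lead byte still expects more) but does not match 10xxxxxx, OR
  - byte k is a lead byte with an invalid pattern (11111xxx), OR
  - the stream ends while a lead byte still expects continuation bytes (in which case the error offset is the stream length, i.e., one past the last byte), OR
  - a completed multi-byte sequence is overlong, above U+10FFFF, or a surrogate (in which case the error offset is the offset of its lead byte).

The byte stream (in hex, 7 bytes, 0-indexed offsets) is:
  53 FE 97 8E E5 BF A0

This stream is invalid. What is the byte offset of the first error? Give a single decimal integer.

Byte[0]=53: 1-byte ASCII. cp=U+0053
Byte[1]=FE: INVALID lead byte (not 0xxx/110x/1110/11110)

Answer: 1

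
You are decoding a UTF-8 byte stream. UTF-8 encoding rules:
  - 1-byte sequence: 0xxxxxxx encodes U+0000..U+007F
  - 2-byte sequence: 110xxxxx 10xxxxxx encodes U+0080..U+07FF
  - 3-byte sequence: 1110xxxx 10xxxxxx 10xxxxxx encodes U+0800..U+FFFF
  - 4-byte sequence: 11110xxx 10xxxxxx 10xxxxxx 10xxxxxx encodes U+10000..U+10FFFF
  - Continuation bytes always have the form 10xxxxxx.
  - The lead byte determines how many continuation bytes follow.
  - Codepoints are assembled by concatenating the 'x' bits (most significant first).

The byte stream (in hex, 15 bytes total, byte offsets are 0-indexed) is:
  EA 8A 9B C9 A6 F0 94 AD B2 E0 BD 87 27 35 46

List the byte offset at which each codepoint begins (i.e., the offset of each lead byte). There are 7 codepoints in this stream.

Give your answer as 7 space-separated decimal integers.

Byte[0]=EA: 3-byte lead, need 2 cont bytes. acc=0xA
Byte[1]=8A: continuation. acc=(acc<<6)|0x0A=0x28A
Byte[2]=9B: continuation. acc=(acc<<6)|0x1B=0xA29B
Completed: cp=U+A29B (starts at byte 0)
Byte[3]=C9: 2-byte lead, need 1 cont bytes. acc=0x9
Byte[4]=A6: continuation. acc=(acc<<6)|0x26=0x266
Completed: cp=U+0266 (starts at byte 3)
Byte[5]=F0: 4-byte lead, need 3 cont bytes. acc=0x0
Byte[6]=94: continuation. acc=(acc<<6)|0x14=0x14
Byte[7]=AD: continuation. acc=(acc<<6)|0x2D=0x52D
Byte[8]=B2: continuation. acc=(acc<<6)|0x32=0x14B72
Completed: cp=U+14B72 (starts at byte 5)
Byte[9]=E0: 3-byte lead, need 2 cont bytes. acc=0x0
Byte[10]=BD: continuation. acc=(acc<<6)|0x3D=0x3D
Byte[11]=87: continuation. acc=(acc<<6)|0x07=0xF47
Completed: cp=U+0F47 (starts at byte 9)
Byte[12]=27: 1-byte ASCII. cp=U+0027
Byte[13]=35: 1-byte ASCII. cp=U+0035
Byte[14]=46: 1-byte ASCII. cp=U+0046

Answer: 0 3 5 9 12 13 14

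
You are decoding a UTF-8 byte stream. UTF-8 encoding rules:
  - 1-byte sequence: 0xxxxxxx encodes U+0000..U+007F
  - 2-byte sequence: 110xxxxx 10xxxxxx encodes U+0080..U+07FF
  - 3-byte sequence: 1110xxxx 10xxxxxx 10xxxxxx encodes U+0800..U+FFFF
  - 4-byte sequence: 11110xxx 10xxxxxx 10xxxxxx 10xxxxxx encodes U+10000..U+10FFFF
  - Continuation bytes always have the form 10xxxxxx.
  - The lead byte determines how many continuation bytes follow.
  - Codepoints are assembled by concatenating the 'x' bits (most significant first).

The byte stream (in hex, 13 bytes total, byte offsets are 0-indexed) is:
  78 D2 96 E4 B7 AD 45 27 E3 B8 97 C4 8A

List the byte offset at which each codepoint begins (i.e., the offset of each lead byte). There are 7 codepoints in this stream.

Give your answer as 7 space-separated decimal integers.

Answer: 0 1 3 6 7 8 11

Derivation:
Byte[0]=78: 1-byte ASCII. cp=U+0078
Byte[1]=D2: 2-byte lead, need 1 cont bytes. acc=0x12
Byte[2]=96: continuation. acc=(acc<<6)|0x16=0x496
Completed: cp=U+0496 (starts at byte 1)
Byte[3]=E4: 3-byte lead, need 2 cont bytes. acc=0x4
Byte[4]=B7: continuation. acc=(acc<<6)|0x37=0x137
Byte[5]=AD: continuation. acc=(acc<<6)|0x2D=0x4DED
Completed: cp=U+4DED (starts at byte 3)
Byte[6]=45: 1-byte ASCII. cp=U+0045
Byte[7]=27: 1-byte ASCII. cp=U+0027
Byte[8]=E3: 3-byte lead, need 2 cont bytes. acc=0x3
Byte[9]=B8: continuation. acc=(acc<<6)|0x38=0xF8
Byte[10]=97: continuation. acc=(acc<<6)|0x17=0x3E17
Completed: cp=U+3E17 (starts at byte 8)
Byte[11]=C4: 2-byte lead, need 1 cont bytes. acc=0x4
Byte[12]=8A: continuation. acc=(acc<<6)|0x0A=0x10A
Completed: cp=U+010A (starts at byte 11)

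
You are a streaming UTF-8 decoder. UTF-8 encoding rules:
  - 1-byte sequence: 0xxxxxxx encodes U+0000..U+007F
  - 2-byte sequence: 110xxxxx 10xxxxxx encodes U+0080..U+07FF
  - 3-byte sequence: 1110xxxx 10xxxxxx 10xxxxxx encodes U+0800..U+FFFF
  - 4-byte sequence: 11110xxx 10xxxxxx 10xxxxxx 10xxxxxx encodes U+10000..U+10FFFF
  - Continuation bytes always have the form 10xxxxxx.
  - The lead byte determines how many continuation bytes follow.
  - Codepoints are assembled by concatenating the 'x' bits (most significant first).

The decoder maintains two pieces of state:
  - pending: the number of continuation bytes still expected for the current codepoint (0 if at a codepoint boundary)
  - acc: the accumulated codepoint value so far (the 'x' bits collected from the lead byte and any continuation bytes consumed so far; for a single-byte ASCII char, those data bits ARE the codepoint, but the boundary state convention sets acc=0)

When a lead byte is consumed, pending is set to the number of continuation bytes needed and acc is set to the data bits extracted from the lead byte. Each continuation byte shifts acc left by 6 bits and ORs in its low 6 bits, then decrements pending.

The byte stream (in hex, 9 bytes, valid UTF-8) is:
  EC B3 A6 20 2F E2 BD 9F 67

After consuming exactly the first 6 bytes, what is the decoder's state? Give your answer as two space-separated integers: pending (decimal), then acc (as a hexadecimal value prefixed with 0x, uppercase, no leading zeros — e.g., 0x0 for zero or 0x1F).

Answer: 2 0x2

Derivation:
Byte[0]=EC: 3-byte lead. pending=2, acc=0xC
Byte[1]=B3: continuation. acc=(acc<<6)|0x33=0x333, pending=1
Byte[2]=A6: continuation. acc=(acc<<6)|0x26=0xCCE6, pending=0
Byte[3]=20: 1-byte. pending=0, acc=0x0
Byte[4]=2F: 1-byte. pending=0, acc=0x0
Byte[5]=E2: 3-byte lead. pending=2, acc=0x2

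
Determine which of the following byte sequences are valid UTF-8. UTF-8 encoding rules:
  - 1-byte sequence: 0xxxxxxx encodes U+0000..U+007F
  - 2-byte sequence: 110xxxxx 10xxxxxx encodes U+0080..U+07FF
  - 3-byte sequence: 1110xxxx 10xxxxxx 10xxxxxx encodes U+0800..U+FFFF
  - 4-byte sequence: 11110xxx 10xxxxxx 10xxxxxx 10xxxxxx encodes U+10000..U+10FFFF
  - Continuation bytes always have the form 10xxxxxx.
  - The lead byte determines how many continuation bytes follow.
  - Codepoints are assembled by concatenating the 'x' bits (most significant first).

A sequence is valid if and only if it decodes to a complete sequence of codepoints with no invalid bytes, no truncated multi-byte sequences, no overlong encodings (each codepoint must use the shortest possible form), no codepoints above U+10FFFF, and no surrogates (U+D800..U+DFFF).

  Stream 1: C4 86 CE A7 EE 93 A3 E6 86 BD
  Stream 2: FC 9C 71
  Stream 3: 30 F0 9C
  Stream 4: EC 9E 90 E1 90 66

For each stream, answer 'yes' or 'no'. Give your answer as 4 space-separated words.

Stream 1: decodes cleanly. VALID
Stream 2: error at byte offset 0. INVALID
Stream 3: error at byte offset 3. INVALID
Stream 4: error at byte offset 5. INVALID

Answer: yes no no no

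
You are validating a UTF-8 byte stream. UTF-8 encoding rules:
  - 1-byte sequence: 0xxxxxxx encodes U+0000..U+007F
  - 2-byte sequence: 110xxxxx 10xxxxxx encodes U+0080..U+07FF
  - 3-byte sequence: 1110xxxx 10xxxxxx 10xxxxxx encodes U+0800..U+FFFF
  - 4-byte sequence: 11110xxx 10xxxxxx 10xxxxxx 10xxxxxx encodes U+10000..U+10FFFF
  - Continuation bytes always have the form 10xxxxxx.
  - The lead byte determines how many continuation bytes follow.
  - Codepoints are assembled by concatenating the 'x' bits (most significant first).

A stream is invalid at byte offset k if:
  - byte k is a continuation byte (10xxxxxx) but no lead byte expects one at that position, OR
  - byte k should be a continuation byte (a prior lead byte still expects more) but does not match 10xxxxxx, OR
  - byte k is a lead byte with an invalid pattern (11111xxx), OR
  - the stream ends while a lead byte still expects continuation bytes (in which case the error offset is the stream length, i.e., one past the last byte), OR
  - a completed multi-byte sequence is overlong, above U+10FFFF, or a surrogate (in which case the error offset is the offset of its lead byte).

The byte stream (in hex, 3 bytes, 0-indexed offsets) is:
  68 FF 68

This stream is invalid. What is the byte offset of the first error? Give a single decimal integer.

Answer: 1

Derivation:
Byte[0]=68: 1-byte ASCII. cp=U+0068
Byte[1]=FF: INVALID lead byte (not 0xxx/110x/1110/11110)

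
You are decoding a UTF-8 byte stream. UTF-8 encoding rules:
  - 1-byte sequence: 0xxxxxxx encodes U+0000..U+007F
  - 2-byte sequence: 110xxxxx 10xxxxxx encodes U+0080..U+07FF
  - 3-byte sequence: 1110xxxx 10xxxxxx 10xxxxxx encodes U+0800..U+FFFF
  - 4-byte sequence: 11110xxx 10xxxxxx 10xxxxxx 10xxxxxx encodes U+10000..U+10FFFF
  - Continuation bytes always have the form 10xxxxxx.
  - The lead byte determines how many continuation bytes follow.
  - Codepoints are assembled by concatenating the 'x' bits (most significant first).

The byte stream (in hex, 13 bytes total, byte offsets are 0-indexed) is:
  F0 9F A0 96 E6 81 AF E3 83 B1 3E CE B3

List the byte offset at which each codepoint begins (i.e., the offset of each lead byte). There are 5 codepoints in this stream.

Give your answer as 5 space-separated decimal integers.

Byte[0]=F0: 4-byte lead, need 3 cont bytes. acc=0x0
Byte[1]=9F: continuation. acc=(acc<<6)|0x1F=0x1F
Byte[2]=A0: continuation. acc=(acc<<6)|0x20=0x7E0
Byte[3]=96: continuation. acc=(acc<<6)|0x16=0x1F816
Completed: cp=U+1F816 (starts at byte 0)
Byte[4]=E6: 3-byte lead, need 2 cont bytes. acc=0x6
Byte[5]=81: continuation. acc=(acc<<6)|0x01=0x181
Byte[6]=AF: continuation. acc=(acc<<6)|0x2F=0x606F
Completed: cp=U+606F (starts at byte 4)
Byte[7]=E3: 3-byte lead, need 2 cont bytes. acc=0x3
Byte[8]=83: continuation. acc=(acc<<6)|0x03=0xC3
Byte[9]=B1: continuation. acc=(acc<<6)|0x31=0x30F1
Completed: cp=U+30F1 (starts at byte 7)
Byte[10]=3E: 1-byte ASCII. cp=U+003E
Byte[11]=CE: 2-byte lead, need 1 cont bytes. acc=0xE
Byte[12]=B3: continuation. acc=(acc<<6)|0x33=0x3B3
Completed: cp=U+03B3 (starts at byte 11)

Answer: 0 4 7 10 11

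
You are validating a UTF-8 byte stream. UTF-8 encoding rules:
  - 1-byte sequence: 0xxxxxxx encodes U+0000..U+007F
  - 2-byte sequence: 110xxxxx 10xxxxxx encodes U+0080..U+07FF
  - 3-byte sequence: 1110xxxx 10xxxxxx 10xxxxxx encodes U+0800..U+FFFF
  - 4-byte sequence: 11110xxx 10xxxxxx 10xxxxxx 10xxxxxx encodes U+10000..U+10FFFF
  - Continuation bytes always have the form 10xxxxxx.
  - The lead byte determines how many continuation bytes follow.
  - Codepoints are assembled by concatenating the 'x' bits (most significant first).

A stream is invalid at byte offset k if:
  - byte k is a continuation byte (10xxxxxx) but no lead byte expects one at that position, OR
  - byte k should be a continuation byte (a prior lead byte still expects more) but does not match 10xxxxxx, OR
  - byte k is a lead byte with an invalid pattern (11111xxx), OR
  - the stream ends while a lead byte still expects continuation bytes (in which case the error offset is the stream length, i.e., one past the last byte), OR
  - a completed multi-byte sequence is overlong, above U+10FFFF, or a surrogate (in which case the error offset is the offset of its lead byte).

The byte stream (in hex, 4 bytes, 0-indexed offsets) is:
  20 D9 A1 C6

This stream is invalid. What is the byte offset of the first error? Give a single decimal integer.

Answer: 4

Derivation:
Byte[0]=20: 1-byte ASCII. cp=U+0020
Byte[1]=D9: 2-byte lead, need 1 cont bytes. acc=0x19
Byte[2]=A1: continuation. acc=(acc<<6)|0x21=0x661
Completed: cp=U+0661 (starts at byte 1)
Byte[3]=C6: 2-byte lead, need 1 cont bytes. acc=0x6
Byte[4]: stream ended, expected continuation. INVALID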